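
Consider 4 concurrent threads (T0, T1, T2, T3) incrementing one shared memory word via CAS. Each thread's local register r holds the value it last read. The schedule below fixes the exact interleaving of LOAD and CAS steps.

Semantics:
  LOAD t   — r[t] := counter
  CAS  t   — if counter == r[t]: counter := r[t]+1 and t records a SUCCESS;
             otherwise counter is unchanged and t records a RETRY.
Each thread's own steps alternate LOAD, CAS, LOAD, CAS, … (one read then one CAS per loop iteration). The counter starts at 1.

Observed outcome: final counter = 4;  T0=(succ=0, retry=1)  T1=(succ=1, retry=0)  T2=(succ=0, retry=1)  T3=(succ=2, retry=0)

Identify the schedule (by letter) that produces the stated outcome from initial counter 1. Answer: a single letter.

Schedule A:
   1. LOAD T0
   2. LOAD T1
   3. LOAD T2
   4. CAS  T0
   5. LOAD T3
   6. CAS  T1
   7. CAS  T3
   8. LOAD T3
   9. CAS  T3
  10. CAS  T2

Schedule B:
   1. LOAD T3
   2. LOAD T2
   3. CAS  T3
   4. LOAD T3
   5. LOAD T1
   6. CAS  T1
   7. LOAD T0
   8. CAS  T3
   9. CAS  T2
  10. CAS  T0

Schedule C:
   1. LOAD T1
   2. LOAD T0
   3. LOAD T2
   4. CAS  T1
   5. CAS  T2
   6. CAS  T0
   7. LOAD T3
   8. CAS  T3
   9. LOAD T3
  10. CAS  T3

C

Tracing schedule C:
#1 T1 reads 1
#2 T0 reads 1
#3 T2 reads 1
#4 T1 CAS(1→2) writes; counter now 2
#5 T2 CAS(1→2) fails; counter now 2
#6 T0 CAS(1→2) fails; counter now 2
#7 T3 reads 2
#8 T3 CAS(2→3) writes; counter now 3
#9 T3 reads 3
#10 T3 CAS(3→4) writes; counter now 4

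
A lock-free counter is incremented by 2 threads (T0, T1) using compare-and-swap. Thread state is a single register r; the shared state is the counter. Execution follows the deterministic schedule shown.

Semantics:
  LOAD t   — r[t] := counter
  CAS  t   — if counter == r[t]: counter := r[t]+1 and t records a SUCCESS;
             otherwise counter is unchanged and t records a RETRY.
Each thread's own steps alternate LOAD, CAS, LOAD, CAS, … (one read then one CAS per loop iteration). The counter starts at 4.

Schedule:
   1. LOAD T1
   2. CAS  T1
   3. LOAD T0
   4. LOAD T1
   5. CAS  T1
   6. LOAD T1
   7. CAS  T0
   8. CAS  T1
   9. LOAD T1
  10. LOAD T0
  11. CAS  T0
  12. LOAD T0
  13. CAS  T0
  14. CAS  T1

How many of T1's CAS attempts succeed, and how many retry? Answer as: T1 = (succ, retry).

T1 = (3, 1)

T1 LOAD — after: cnt=4, r=4 — load
T1 CAS — after: cnt=5, r=4 — ok
T0 LOAD — after: cnt=5, r=5 — load
T1 LOAD — after: cnt=5, r=5 — load
T1 CAS — after: cnt=6, r=5 — ok
T1 LOAD — after: cnt=6, r=6 — load
T0 CAS — after: cnt=6, r=5 — retry
T1 CAS — after: cnt=7, r=6 — ok
T1 LOAD — after: cnt=7, r=7 — load
T0 LOAD — after: cnt=7, r=7 — load
T0 CAS — after: cnt=8, r=7 — ok
T0 LOAD — after: cnt=8, r=8 — load
T0 CAS — after: cnt=9, r=8 — ok
T1 CAS — after: cnt=9, r=7 — retry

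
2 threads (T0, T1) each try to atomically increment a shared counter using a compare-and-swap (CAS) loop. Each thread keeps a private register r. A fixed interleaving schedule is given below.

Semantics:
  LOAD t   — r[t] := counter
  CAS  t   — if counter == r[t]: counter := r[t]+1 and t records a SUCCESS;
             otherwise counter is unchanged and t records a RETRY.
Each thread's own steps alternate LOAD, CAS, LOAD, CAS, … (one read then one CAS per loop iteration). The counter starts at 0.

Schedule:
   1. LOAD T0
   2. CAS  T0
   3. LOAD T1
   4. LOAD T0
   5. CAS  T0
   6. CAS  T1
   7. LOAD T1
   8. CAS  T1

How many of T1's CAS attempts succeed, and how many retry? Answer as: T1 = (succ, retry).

T1 = (1, 1)

T0 LOAD — after: cnt=0, r=0 — load
T0 CAS — after: cnt=1, r=0 — ok
T1 LOAD — after: cnt=1, r=1 — load
T0 LOAD — after: cnt=1, r=1 — load
T0 CAS — after: cnt=2, r=1 — ok
T1 CAS — after: cnt=2, r=1 — retry
T1 LOAD — after: cnt=2, r=2 — load
T1 CAS — after: cnt=3, r=2 — ok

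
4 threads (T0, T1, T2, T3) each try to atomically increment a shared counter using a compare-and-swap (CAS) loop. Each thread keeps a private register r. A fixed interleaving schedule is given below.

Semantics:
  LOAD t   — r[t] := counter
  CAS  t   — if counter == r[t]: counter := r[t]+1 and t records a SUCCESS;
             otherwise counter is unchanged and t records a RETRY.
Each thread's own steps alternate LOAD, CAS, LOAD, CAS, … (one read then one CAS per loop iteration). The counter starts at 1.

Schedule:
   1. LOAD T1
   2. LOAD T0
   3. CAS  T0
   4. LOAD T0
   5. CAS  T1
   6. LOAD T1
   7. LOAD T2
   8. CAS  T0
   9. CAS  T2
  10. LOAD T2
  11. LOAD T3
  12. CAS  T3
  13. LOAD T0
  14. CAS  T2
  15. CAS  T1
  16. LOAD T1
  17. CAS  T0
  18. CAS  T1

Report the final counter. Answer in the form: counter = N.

counter = 5

[1] T1.load  rd  (counter 1, T1.r 1)
[2] T0.load  rd  (counter 1, T0.r 1)
[3] T0.cas  hit  (counter 2, T0.r 1)
[4] T0.load  rd  (counter 2, T0.r 2)
[5] T1.cas  miss  (counter 2, T1.r 1)
[6] T1.load  rd  (counter 2, T1.r 2)
[7] T2.load  rd  (counter 2, T2.r 2)
[8] T0.cas  hit  (counter 3, T0.r 2)
[9] T2.cas  miss  (counter 3, T2.r 2)
[10] T2.load  rd  (counter 3, T2.r 3)
[11] T3.load  rd  (counter 3, T3.r 3)
[12] T3.cas  hit  (counter 4, T3.r 3)
[13] T0.load  rd  (counter 4, T0.r 4)
[14] T2.cas  miss  (counter 4, T2.r 3)
[15] T1.cas  miss  (counter 4, T1.r 2)
[16] T1.load  rd  (counter 4, T1.r 4)
[17] T0.cas  hit  (counter 5, T0.r 4)
[18] T1.cas  miss  (counter 5, T1.r 4)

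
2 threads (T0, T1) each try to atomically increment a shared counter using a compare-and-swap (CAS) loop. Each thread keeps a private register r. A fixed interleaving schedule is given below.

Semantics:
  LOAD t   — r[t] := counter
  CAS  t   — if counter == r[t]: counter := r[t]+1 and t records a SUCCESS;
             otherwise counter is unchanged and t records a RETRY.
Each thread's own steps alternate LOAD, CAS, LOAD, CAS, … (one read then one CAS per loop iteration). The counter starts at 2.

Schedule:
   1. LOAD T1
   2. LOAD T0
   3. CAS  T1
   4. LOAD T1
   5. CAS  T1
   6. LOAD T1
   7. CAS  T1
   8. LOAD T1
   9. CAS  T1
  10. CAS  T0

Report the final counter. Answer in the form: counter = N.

counter = 6

   1) LOAD T1:  M=2  r_T1=2
   2) LOAD T0:  M=2  r_T0=2
   3) CAS  T1:  M=3  r_T1=2 ✓
   4) LOAD T1:  M=3  r_T1=3
   5) CAS  T1:  M=4  r_T1=3 ✓
   6) LOAD T1:  M=4  r_T1=4
   7) CAS  T1:  M=5  r_T1=4 ✓
   8) LOAD T1:  M=5  r_T1=5
   9) CAS  T1:  M=6  r_T1=5 ✓
  10) CAS  T0:  M=6  r_T0=2 ✗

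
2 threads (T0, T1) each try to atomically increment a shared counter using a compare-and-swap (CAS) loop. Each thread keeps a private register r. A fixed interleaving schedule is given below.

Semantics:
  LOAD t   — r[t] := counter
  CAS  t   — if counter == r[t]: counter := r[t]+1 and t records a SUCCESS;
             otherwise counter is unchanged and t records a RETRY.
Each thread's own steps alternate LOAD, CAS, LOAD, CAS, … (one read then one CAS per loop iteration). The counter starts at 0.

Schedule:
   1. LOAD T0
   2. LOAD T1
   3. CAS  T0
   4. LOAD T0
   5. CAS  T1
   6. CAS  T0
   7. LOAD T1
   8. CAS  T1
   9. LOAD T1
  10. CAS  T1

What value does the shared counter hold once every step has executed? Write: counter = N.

counter = 4

T0 LOAD — after: cnt=0, r=0 — load
T1 LOAD — after: cnt=0, r=0 — load
T0 CAS — after: cnt=1, r=0 — ok
T0 LOAD — after: cnt=1, r=1 — load
T1 CAS — after: cnt=1, r=0 — retry
T0 CAS — after: cnt=2, r=1 — ok
T1 LOAD — after: cnt=2, r=2 — load
T1 CAS — after: cnt=3, r=2 — ok
T1 LOAD — after: cnt=3, r=3 — load
T1 CAS — after: cnt=4, r=3 — ok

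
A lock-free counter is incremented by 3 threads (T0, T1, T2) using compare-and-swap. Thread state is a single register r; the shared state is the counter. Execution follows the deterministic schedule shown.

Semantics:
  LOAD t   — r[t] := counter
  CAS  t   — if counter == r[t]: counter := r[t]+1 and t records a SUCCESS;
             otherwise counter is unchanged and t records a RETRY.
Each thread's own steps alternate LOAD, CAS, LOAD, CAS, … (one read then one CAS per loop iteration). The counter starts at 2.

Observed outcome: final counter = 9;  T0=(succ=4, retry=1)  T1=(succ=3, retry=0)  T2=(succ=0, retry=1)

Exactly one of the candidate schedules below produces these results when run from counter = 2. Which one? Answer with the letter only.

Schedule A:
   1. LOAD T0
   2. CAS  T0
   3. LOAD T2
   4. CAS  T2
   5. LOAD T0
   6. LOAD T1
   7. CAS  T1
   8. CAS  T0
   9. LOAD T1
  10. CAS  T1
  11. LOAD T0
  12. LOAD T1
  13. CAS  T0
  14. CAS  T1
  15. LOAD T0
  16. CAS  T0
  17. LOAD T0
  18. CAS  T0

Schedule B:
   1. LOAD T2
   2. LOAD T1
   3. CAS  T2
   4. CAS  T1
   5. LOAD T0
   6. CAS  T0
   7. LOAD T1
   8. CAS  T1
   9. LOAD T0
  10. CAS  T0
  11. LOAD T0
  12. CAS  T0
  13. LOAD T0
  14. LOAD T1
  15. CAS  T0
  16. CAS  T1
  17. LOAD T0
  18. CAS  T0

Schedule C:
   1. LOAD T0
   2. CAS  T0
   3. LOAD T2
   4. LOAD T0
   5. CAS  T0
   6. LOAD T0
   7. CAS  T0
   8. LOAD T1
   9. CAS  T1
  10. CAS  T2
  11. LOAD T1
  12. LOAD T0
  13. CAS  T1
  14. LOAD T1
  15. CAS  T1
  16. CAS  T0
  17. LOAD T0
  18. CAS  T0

C

Tracing schedule C:
[1] T0.load  rd  (counter 2, T0.r 2)
[2] T0.cas  hit  (counter 3, T0.r 2)
[3] T2.load  rd  (counter 3, T2.r 3)
[4] T0.load  rd  (counter 3, T0.r 3)
[5] T0.cas  hit  (counter 4, T0.r 3)
[6] T0.load  rd  (counter 4, T0.r 4)
[7] T0.cas  hit  (counter 5, T0.r 4)
[8] T1.load  rd  (counter 5, T1.r 5)
[9] T1.cas  hit  (counter 6, T1.r 5)
[10] T2.cas  miss  (counter 6, T2.r 3)
[11] T1.load  rd  (counter 6, T1.r 6)
[12] T0.load  rd  (counter 6, T0.r 6)
[13] T1.cas  hit  (counter 7, T1.r 6)
[14] T1.load  rd  (counter 7, T1.r 7)
[15] T1.cas  hit  (counter 8, T1.r 7)
[16] T0.cas  miss  (counter 8, T0.r 6)
[17] T0.load  rd  (counter 8, T0.r 8)
[18] T0.cas  hit  (counter 9, T0.r 8)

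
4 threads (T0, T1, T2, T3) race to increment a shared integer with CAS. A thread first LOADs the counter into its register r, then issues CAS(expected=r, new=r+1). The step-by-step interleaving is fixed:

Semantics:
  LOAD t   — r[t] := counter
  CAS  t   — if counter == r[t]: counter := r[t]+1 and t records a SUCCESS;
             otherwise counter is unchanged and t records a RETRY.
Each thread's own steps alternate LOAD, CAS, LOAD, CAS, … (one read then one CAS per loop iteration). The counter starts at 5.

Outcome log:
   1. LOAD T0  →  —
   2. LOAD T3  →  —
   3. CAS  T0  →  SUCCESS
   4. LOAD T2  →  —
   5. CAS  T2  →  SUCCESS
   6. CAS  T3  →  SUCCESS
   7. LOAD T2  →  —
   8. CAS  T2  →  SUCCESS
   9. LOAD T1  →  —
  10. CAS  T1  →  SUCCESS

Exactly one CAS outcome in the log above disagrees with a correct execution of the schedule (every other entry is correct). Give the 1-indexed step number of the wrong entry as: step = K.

Correct run:
#1 T0 reads 5
#2 T3 reads 5
#3 T0 CAS(5→6) writes; counter now 6
#4 T2 reads 6
#5 T2 CAS(6→7) writes; counter now 7
#6 T3 CAS(5→6) fails; counter now 7
#7 T2 reads 7
#8 T2 CAS(7→8) writes; counter now 8
#9 T1 reads 8
#10 T1 CAS(8→9) writes; counter now 9
Flip is step 6.

step = 6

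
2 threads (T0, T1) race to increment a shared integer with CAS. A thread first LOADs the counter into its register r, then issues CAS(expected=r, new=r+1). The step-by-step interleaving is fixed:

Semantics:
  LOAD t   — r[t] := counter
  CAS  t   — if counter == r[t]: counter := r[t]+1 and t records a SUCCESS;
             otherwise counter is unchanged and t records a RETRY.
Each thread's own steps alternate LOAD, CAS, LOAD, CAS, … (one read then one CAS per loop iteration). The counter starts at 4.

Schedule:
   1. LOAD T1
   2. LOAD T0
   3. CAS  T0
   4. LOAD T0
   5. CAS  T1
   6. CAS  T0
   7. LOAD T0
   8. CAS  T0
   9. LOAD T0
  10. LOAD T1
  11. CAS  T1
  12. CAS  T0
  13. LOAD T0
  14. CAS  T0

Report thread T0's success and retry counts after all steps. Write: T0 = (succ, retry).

T0 = (4, 1)

#1 T1 reads 4
#2 T0 reads 4
#3 T0 CAS(4→5) writes; counter now 5
#4 T0 reads 5
#5 T1 CAS(4→5) fails; counter now 5
#6 T0 CAS(5→6) writes; counter now 6
#7 T0 reads 6
#8 T0 CAS(6→7) writes; counter now 7
#9 T0 reads 7
#10 T1 reads 7
#11 T1 CAS(7→8) writes; counter now 8
#12 T0 CAS(7→8) fails; counter now 8
#13 T0 reads 8
#14 T0 CAS(8→9) writes; counter now 9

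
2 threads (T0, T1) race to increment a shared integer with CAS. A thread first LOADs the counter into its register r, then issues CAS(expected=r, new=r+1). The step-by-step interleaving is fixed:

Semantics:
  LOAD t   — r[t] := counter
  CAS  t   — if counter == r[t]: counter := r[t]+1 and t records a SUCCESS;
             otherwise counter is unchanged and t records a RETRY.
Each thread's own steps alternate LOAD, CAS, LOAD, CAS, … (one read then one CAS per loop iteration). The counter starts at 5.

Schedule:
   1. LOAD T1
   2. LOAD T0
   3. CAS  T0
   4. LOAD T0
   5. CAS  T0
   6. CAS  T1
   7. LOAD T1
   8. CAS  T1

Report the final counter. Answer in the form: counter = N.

counter = 8

#1 T1 reads 5
#2 T0 reads 5
#3 T0 CAS(5→6) writes; counter now 6
#4 T0 reads 6
#5 T0 CAS(6→7) writes; counter now 7
#6 T1 CAS(5→6) fails; counter now 7
#7 T1 reads 7
#8 T1 CAS(7→8) writes; counter now 8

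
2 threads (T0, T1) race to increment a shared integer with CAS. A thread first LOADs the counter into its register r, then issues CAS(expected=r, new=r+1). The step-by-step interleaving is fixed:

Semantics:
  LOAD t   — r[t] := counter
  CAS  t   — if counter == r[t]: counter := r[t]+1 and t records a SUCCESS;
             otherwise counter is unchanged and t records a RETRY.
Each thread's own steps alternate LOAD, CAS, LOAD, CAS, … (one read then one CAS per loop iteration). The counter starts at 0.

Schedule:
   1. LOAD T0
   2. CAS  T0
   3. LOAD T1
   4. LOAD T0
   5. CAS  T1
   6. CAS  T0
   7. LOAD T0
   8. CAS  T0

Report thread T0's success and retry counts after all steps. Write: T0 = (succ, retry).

1. LOAD T0 → mem=0 r[T0]=0 [LOAD]
2. CAS T0 → mem=1 r[T0]=0 [OK]
3. LOAD T1 → mem=1 r[T1]=1 [LOAD]
4. LOAD T0 → mem=1 r[T0]=1 [LOAD]
5. CAS T1 → mem=2 r[T1]=1 [OK]
6. CAS T0 → mem=2 r[T0]=1 [RETRY]
7. LOAD T0 → mem=2 r[T0]=2 [LOAD]
8. CAS T0 → mem=3 r[T0]=2 [OK]

T0 = (2, 1)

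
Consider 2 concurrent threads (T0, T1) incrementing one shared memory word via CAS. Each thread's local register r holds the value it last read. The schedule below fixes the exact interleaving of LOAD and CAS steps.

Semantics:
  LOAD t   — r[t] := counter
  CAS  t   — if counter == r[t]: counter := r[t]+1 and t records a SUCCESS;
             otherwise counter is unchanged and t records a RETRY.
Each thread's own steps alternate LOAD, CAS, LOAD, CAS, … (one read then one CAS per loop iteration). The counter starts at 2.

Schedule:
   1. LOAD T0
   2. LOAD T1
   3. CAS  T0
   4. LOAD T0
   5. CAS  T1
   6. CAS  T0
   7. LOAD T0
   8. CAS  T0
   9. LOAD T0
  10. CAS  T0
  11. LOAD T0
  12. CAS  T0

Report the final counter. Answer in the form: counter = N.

step 1: T0 LOAD ⇒ load; ctr=2 reg=2
step 2: T1 LOAD ⇒ load; ctr=2 reg=2
step 3: T0 CAS ⇒ ok; ctr=3 reg=2
step 4: T0 LOAD ⇒ load; ctr=3 reg=3
step 5: T1 CAS ⇒ retry; ctr=3 reg=2
step 6: T0 CAS ⇒ ok; ctr=4 reg=3
step 7: T0 LOAD ⇒ load; ctr=4 reg=4
step 8: T0 CAS ⇒ ok; ctr=5 reg=4
step 9: T0 LOAD ⇒ load; ctr=5 reg=5
step 10: T0 CAS ⇒ ok; ctr=6 reg=5
step 11: T0 LOAD ⇒ load; ctr=6 reg=6
step 12: T0 CAS ⇒ ok; ctr=7 reg=6

counter = 7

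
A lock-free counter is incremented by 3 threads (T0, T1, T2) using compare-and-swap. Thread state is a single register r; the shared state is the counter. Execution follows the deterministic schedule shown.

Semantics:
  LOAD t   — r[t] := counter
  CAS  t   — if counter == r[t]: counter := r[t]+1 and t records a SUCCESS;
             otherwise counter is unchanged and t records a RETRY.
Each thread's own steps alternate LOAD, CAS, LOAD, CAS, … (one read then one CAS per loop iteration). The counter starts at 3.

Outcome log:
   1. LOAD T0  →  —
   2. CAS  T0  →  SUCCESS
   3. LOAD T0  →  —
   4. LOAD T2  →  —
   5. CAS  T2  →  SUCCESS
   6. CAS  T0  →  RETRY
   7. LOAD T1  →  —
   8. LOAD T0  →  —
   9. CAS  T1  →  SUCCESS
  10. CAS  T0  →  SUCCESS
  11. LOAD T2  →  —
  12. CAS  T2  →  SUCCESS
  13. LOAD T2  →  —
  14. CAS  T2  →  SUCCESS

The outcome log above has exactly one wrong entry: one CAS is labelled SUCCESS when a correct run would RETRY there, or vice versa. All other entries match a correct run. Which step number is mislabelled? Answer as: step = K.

Re-executing:
1. LOAD T0 → mem=3 r[T0]=3 [LOAD]
2. CAS T0 → mem=4 r[T0]=3 [OK]
3. LOAD T0 → mem=4 r[T0]=4 [LOAD]
4. LOAD T2 → mem=4 r[T2]=4 [LOAD]
5. CAS T2 → mem=5 r[T2]=4 [OK]
6. CAS T0 → mem=5 r[T0]=4 [RETRY]
7. LOAD T1 → mem=5 r[T1]=5 [LOAD]
8. LOAD T0 → mem=5 r[T0]=5 [LOAD]
9. CAS T1 → mem=6 r[T1]=5 [OK]
10. CAS T0 → mem=6 r[T0]=5 [RETRY]
11. LOAD T2 → mem=6 r[T2]=6 [LOAD]
12. CAS T2 → mem=7 r[T2]=6 [OK]
13. LOAD T2 → mem=7 r[T2]=7 [LOAD]
14. CAS T2 → mem=8 r[T2]=7 [OK]
Log disagrees first at step 10.

step = 10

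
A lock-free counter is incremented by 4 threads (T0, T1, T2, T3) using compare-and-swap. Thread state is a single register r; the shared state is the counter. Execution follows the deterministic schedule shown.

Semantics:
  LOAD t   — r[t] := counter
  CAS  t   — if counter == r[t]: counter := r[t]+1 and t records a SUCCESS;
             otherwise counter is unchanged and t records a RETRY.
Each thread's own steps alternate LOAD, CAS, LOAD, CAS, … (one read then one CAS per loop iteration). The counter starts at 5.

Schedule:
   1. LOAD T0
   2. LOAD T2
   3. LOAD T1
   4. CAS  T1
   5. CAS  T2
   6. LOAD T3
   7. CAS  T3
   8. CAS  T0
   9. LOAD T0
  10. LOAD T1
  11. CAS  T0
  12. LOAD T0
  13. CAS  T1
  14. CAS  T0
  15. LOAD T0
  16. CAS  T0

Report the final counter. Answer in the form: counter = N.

T0 LOAD — after: cnt=5, r=5 — load
T2 LOAD — after: cnt=5, r=5 — load
T1 LOAD — after: cnt=5, r=5 — load
T1 CAS — after: cnt=6, r=5 — ok
T2 CAS — after: cnt=6, r=5 — retry
T3 LOAD — after: cnt=6, r=6 — load
T3 CAS — after: cnt=7, r=6 — ok
T0 CAS — after: cnt=7, r=5 — retry
T0 LOAD — after: cnt=7, r=7 — load
T1 LOAD — after: cnt=7, r=7 — load
T0 CAS — after: cnt=8, r=7 — ok
T0 LOAD — after: cnt=8, r=8 — load
T1 CAS — after: cnt=8, r=7 — retry
T0 CAS — after: cnt=9, r=8 — ok
T0 LOAD — after: cnt=9, r=9 — load
T0 CAS — after: cnt=10, r=9 — ok

counter = 10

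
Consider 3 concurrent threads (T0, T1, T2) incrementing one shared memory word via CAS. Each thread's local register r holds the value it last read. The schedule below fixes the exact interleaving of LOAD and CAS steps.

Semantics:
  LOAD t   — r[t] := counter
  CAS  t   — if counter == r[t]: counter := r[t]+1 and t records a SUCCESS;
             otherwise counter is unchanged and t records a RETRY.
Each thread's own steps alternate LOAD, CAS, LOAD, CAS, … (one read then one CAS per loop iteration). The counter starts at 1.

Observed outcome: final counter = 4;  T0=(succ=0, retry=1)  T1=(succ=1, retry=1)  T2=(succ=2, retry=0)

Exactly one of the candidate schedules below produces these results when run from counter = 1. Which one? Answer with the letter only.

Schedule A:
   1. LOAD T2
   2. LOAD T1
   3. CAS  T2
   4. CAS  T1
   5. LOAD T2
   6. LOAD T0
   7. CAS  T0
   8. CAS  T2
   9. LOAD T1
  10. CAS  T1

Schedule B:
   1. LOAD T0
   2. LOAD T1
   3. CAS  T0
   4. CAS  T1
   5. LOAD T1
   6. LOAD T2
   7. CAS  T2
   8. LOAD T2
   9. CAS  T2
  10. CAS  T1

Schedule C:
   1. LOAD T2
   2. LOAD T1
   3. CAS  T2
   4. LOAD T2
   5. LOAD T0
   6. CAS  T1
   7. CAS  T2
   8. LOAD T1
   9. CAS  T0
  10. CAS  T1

Run C:
1. LOAD T2 → mem=1 r[T2]=1 [LOAD]
2. LOAD T1 → mem=1 r[T1]=1 [LOAD]
3. CAS T2 → mem=2 r[T2]=1 [OK]
4. LOAD T2 → mem=2 r[T2]=2 [LOAD]
5. LOAD T0 → mem=2 r[T0]=2 [LOAD]
6. CAS T1 → mem=2 r[T1]=1 [RETRY]
7. CAS T2 → mem=3 r[T2]=2 [OK]
8. LOAD T1 → mem=3 r[T1]=3 [LOAD]
9. CAS T0 → mem=3 r[T0]=2 [RETRY]
10. CAS T1 → mem=4 r[T1]=3 [OK]

C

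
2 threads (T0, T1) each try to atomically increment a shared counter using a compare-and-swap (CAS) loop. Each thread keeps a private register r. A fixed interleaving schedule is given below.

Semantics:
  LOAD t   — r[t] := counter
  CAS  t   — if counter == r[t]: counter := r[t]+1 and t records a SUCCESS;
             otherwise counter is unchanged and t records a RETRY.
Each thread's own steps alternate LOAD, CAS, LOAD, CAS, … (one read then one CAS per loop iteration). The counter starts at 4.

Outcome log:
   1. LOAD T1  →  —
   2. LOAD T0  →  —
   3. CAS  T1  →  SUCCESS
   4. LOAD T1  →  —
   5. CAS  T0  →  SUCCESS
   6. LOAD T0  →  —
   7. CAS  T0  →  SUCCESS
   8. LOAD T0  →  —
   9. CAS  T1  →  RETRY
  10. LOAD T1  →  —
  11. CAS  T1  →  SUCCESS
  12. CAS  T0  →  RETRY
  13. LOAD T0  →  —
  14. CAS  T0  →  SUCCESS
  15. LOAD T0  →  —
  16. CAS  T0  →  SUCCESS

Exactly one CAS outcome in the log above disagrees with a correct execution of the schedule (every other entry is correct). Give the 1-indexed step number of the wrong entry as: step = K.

Re-executing:
#1 T1 reads 4
#2 T0 reads 4
#3 T1 CAS(4→5) writes; counter now 5
#4 T1 reads 5
#5 T0 CAS(4→5) fails; counter now 5
#6 T0 reads 5
#7 T0 CAS(5→6) writes; counter now 6
#8 T0 reads 6
#9 T1 CAS(5→6) fails; counter now 6
#10 T1 reads 6
#11 T1 CAS(6→7) writes; counter now 7
#12 T0 CAS(6→7) fails; counter now 7
#13 T0 reads 7
#14 T0 CAS(7→8) writes; counter now 8
#15 T0 reads 8
#16 T0 CAS(8→9) writes; counter now 9
Flip is step 5.

step = 5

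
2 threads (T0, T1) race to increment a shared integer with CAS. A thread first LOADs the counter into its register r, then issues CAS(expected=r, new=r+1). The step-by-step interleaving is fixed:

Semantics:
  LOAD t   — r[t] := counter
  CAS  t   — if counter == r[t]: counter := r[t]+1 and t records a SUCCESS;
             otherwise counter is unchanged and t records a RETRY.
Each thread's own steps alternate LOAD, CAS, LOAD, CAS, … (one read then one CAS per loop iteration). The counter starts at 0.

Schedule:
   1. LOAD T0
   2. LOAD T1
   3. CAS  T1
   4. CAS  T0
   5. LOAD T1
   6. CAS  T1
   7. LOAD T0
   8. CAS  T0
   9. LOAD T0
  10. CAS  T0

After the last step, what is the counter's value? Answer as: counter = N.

counter = 4

   1) LOAD T0:  M=0  r_T0=0
   2) LOAD T1:  M=0  r_T1=0
   3) CAS  T1:  M=1  r_T1=0 ✓
   4) CAS  T0:  M=1  r_T0=0 ✗
   5) LOAD T1:  M=1  r_T1=1
   6) CAS  T1:  M=2  r_T1=1 ✓
   7) LOAD T0:  M=2  r_T0=2
   8) CAS  T0:  M=3  r_T0=2 ✓
   9) LOAD T0:  M=3  r_T0=3
  10) CAS  T0:  M=4  r_T0=3 ✓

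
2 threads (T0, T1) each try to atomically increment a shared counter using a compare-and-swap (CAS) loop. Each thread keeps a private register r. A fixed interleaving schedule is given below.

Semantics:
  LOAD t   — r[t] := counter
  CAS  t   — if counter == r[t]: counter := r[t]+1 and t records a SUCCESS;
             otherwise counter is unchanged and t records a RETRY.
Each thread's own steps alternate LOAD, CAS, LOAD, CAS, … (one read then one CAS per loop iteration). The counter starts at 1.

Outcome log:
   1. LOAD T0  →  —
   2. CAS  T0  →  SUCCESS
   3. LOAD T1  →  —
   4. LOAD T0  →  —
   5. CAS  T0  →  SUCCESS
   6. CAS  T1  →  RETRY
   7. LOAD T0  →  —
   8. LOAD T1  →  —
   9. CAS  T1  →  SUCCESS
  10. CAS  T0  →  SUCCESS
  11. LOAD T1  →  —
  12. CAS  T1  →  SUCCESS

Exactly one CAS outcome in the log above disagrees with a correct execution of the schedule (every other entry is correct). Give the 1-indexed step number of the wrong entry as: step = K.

step = 10

Re-executing:
step 1: T0 LOAD ⇒ load; ctr=1 reg=1
step 2: T0 CAS ⇒ ok; ctr=2 reg=1
step 3: T1 LOAD ⇒ load; ctr=2 reg=2
step 4: T0 LOAD ⇒ load; ctr=2 reg=2
step 5: T0 CAS ⇒ ok; ctr=3 reg=2
step 6: T1 CAS ⇒ retry; ctr=3 reg=2
step 7: T0 LOAD ⇒ load; ctr=3 reg=3
step 8: T1 LOAD ⇒ load; ctr=3 reg=3
step 9: T1 CAS ⇒ ok; ctr=4 reg=3
step 10: T0 CAS ⇒ retry; ctr=4 reg=3
step 11: T1 LOAD ⇒ load; ctr=4 reg=4
step 12: T1 CAS ⇒ ok; ctr=5 reg=4
Mismatch at 10.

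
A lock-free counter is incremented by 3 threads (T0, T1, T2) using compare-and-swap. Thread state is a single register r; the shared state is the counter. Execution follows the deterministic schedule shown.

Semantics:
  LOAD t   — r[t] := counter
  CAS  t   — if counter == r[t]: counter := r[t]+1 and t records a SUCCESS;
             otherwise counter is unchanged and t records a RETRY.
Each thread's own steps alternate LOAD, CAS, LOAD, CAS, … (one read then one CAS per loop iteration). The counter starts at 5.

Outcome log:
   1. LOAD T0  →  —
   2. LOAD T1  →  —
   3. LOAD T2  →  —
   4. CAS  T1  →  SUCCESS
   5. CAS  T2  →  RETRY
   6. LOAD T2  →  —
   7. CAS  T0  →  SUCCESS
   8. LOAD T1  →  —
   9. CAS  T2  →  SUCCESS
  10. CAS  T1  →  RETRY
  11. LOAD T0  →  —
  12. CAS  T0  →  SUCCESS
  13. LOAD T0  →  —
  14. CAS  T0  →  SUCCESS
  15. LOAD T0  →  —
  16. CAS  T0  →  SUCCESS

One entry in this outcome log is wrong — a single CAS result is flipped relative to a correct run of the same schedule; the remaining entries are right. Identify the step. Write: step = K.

step = 7

Reference trace:
[1] T0.load  rd  (counter 5, T0.r 5)
[2] T1.load  rd  (counter 5, T1.r 5)
[3] T2.load  rd  (counter 5, T2.r 5)
[4] T1.cas  hit  (counter 6, T1.r 5)
[5] T2.cas  miss  (counter 6, T2.r 5)
[6] T2.load  rd  (counter 6, T2.r 6)
[7] T0.cas  miss  (counter 6, T0.r 5)
[8] T1.load  rd  (counter 6, T1.r 6)
[9] T2.cas  hit  (counter 7, T2.r 6)
[10] T1.cas  miss  (counter 7, T1.r 6)
[11] T0.load  rd  (counter 7, T0.r 7)
[12] T0.cas  hit  (counter 8, T0.r 7)
[13] T0.load  rd  (counter 8, T0.r 8)
[14] T0.cas  hit  (counter 9, T0.r 8)
[15] T0.load  rd  (counter 9, T0.r 9)
[16] T0.cas  hit  (counter 10, T0.r 9)
Log disagrees first at step 7.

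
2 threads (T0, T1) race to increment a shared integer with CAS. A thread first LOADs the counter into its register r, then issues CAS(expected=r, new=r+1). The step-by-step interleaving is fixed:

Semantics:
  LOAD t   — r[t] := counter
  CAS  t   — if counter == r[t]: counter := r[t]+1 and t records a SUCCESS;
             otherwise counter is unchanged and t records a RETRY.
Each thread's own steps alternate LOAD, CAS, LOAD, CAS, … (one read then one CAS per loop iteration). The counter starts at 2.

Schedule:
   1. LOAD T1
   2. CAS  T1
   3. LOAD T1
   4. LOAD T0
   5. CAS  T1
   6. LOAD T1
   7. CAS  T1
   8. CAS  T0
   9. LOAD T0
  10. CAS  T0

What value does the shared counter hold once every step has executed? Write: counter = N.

   1) LOAD T1:  M=2  r_T1=2
   2) CAS  T1:  M=3  r_T1=2 ✓
   3) LOAD T1:  M=3  r_T1=3
   4) LOAD T0:  M=3  r_T0=3
   5) CAS  T1:  M=4  r_T1=3 ✓
   6) LOAD T1:  M=4  r_T1=4
   7) CAS  T1:  M=5  r_T1=4 ✓
   8) CAS  T0:  M=5  r_T0=3 ✗
   9) LOAD T0:  M=5  r_T0=5
  10) CAS  T0:  M=6  r_T0=5 ✓

counter = 6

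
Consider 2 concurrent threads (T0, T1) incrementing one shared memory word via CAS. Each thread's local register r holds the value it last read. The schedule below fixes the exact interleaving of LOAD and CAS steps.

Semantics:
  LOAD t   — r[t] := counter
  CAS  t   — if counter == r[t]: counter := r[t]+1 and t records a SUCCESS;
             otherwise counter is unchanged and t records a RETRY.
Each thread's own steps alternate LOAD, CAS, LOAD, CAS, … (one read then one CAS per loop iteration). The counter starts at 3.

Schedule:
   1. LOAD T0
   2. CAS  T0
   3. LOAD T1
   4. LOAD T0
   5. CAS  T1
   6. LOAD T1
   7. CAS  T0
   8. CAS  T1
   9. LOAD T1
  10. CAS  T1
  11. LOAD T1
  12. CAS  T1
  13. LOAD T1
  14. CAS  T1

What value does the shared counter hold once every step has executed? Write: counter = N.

counter = 9

step 1: T0 LOAD ⇒ load; ctr=3 reg=3
step 2: T0 CAS ⇒ ok; ctr=4 reg=3
step 3: T1 LOAD ⇒ load; ctr=4 reg=4
step 4: T0 LOAD ⇒ load; ctr=4 reg=4
step 5: T1 CAS ⇒ ok; ctr=5 reg=4
step 6: T1 LOAD ⇒ load; ctr=5 reg=5
step 7: T0 CAS ⇒ retry; ctr=5 reg=4
step 8: T1 CAS ⇒ ok; ctr=6 reg=5
step 9: T1 LOAD ⇒ load; ctr=6 reg=6
step 10: T1 CAS ⇒ ok; ctr=7 reg=6
step 11: T1 LOAD ⇒ load; ctr=7 reg=7
step 12: T1 CAS ⇒ ok; ctr=8 reg=7
step 13: T1 LOAD ⇒ load; ctr=8 reg=8
step 14: T1 CAS ⇒ ok; ctr=9 reg=8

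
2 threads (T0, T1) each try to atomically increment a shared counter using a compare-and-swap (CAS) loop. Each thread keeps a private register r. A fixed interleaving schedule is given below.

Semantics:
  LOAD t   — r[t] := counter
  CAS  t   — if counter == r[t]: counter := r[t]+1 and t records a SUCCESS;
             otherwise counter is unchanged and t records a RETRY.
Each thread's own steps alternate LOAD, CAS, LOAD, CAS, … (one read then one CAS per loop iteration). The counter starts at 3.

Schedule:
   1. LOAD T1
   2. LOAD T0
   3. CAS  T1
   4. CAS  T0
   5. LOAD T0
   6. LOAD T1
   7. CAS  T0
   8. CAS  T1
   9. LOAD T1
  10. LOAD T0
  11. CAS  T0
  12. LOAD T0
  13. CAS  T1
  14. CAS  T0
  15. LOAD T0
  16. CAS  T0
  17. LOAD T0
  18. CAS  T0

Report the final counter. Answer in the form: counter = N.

counter = 9

T1 LOAD — after: cnt=3, r=3 — load
T0 LOAD — after: cnt=3, r=3 — load
T1 CAS — after: cnt=4, r=3 — ok
T0 CAS — after: cnt=4, r=3 — retry
T0 LOAD — after: cnt=4, r=4 — load
T1 LOAD — after: cnt=4, r=4 — load
T0 CAS — after: cnt=5, r=4 — ok
T1 CAS — after: cnt=5, r=4 — retry
T1 LOAD — after: cnt=5, r=5 — load
T0 LOAD — after: cnt=5, r=5 — load
T0 CAS — after: cnt=6, r=5 — ok
T0 LOAD — after: cnt=6, r=6 — load
T1 CAS — after: cnt=6, r=5 — retry
T0 CAS — after: cnt=7, r=6 — ok
T0 LOAD — after: cnt=7, r=7 — load
T0 CAS — after: cnt=8, r=7 — ok
T0 LOAD — after: cnt=8, r=8 — load
T0 CAS — after: cnt=9, r=8 — ok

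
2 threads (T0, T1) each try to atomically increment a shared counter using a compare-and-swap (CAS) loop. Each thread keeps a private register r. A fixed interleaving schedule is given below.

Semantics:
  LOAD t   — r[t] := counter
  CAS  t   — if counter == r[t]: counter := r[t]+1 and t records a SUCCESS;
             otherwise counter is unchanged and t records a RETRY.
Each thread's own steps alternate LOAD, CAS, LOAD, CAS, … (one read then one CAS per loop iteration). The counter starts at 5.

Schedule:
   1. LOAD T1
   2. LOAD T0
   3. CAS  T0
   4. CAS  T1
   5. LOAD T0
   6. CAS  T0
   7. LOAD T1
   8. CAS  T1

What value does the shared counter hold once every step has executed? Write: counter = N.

[1] T1.load  rd  (counter 5, T1.r 5)
[2] T0.load  rd  (counter 5, T0.r 5)
[3] T0.cas  hit  (counter 6, T0.r 5)
[4] T1.cas  miss  (counter 6, T1.r 5)
[5] T0.load  rd  (counter 6, T0.r 6)
[6] T0.cas  hit  (counter 7, T0.r 6)
[7] T1.load  rd  (counter 7, T1.r 7)
[8] T1.cas  hit  (counter 8, T1.r 7)

counter = 8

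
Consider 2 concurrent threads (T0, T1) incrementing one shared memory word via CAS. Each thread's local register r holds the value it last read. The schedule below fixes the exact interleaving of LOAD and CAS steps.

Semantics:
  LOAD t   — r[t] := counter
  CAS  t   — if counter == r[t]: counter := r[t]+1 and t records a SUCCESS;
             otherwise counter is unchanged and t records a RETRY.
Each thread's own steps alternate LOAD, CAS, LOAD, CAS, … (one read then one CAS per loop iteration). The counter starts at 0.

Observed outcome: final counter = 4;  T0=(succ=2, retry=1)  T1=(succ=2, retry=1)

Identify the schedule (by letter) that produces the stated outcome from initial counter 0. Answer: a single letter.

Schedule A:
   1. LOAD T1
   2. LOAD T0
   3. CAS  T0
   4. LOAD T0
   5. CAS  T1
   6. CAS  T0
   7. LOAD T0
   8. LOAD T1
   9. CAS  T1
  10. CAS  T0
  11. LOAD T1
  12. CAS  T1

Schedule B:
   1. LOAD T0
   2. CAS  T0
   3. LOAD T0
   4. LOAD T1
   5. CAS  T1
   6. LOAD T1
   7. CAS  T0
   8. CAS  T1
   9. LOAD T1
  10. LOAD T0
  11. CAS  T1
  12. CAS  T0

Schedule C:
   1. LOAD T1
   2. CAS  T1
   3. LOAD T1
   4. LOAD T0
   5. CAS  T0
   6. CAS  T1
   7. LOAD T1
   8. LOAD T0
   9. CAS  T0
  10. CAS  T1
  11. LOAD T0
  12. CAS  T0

A

Simulating candidate A:
   1) LOAD T1:  M=0  r_T1=0
   2) LOAD T0:  M=0  r_T0=0
   3) CAS  T0:  M=1  r_T0=0 ✓
   4) LOAD T0:  M=1  r_T0=1
   5) CAS  T1:  M=1  r_T1=0 ✗
   6) CAS  T0:  M=2  r_T0=1 ✓
   7) LOAD T0:  M=2  r_T0=2
   8) LOAD T1:  M=2  r_T1=2
   9) CAS  T1:  M=3  r_T1=2 ✓
  10) CAS  T0:  M=3  r_T0=2 ✗
  11) LOAD T1:  M=3  r_T1=3
  12) CAS  T1:  M=4  r_T1=3 ✓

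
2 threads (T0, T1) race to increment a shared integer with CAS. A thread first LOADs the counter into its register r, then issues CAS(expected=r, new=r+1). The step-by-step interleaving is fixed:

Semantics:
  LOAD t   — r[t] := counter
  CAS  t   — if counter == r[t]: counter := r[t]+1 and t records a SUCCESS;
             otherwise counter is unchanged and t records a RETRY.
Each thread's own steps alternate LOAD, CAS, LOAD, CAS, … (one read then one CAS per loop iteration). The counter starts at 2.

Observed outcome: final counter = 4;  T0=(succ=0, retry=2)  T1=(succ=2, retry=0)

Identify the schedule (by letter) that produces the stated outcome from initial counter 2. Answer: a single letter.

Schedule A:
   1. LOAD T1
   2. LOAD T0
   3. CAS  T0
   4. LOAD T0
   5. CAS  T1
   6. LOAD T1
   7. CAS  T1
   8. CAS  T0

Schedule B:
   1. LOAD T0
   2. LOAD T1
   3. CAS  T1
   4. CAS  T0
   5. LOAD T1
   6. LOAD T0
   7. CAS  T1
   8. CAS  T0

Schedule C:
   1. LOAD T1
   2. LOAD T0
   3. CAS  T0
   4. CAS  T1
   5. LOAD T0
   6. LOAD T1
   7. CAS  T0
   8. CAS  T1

Simulating candidate B:
1. LOAD T0 → mem=2 r[T0]=2 [LOAD]
2. LOAD T1 → mem=2 r[T1]=2 [LOAD]
3. CAS T1 → mem=3 r[T1]=2 [OK]
4. CAS T0 → mem=3 r[T0]=2 [RETRY]
5. LOAD T1 → mem=3 r[T1]=3 [LOAD]
6. LOAD T0 → mem=3 r[T0]=3 [LOAD]
7. CAS T1 → mem=4 r[T1]=3 [OK]
8. CAS T0 → mem=4 r[T0]=3 [RETRY]

B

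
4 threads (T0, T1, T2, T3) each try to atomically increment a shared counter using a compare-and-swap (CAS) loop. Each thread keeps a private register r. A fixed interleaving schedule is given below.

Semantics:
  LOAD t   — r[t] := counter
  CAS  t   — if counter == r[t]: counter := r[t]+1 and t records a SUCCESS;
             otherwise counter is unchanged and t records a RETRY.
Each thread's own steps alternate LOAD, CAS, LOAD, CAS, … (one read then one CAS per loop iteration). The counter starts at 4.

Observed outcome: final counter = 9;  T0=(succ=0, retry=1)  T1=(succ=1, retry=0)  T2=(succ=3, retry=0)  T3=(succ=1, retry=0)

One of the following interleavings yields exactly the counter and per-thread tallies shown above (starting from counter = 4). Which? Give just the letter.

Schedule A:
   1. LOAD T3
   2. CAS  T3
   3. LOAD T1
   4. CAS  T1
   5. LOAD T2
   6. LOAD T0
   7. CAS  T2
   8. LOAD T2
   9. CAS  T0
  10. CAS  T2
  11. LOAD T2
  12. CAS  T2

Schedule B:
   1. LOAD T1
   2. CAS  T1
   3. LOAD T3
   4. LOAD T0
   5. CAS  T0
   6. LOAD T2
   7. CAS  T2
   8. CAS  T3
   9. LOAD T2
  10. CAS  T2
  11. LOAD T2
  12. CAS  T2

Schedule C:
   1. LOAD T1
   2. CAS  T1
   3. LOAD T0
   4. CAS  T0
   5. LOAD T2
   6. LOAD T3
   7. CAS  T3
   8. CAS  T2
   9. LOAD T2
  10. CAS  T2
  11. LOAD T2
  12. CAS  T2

Run A:
#1 T3 reads 4
#2 T3 CAS(4→5) writes; counter now 5
#3 T1 reads 5
#4 T1 CAS(5→6) writes; counter now 6
#5 T2 reads 6
#6 T0 reads 6
#7 T2 CAS(6→7) writes; counter now 7
#8 T2 reads 7
#9 T0 CAS(6→7) fails; counter now 7
#10 T2 CAS(7→8) writes; counter now 8
#11 T2 reads 8
#12 T2 CAS(8→9) writes; counter now 9

A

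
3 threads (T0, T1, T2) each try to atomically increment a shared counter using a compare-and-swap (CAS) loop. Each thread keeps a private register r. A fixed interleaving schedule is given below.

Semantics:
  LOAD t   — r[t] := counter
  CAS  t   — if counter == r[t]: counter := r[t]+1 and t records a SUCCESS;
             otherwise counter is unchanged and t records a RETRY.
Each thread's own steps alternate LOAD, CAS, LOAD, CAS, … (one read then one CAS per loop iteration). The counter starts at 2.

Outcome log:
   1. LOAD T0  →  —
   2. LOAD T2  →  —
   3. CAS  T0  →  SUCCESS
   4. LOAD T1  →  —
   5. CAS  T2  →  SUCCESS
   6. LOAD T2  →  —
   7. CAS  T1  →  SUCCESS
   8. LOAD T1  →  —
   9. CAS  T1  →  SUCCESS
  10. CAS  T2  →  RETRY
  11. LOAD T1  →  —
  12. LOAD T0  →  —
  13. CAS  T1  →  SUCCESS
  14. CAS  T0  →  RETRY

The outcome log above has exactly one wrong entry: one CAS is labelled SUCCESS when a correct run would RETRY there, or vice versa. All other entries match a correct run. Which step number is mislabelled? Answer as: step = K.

Reference trace:
T0 LOAD — after: cnt=2, r=2 — load
T2 LOAD — after: cnt=2, r=2 — load
T0 CAS — after: cnt=3, r=2 — ok
T1 LOAD — after: cnt=3, r=3 — load
T2 CAS — after: cnt=3, r=2 — retry
T2 LOAD — after: cnt=3, r=3 — load
T1 CAS — after: cnt=4, r=3 — ok
T1 LOAD — after: cnt=4, r=4 — load
T1 CAS — after: cnt=5, r=4 — ok
T2 CAS — after: cnt=5, r=3 — retry
T1 LOAD — after: cnt=5, r=5 — load
T0 LOAD — after: cnt=5, r=5 — load
T1 CAS — after: cnt=6, r=5 — ok
T0 CAS — after: cnt=6, r=5 — retry
Log disagrees first at step 5.

step = 5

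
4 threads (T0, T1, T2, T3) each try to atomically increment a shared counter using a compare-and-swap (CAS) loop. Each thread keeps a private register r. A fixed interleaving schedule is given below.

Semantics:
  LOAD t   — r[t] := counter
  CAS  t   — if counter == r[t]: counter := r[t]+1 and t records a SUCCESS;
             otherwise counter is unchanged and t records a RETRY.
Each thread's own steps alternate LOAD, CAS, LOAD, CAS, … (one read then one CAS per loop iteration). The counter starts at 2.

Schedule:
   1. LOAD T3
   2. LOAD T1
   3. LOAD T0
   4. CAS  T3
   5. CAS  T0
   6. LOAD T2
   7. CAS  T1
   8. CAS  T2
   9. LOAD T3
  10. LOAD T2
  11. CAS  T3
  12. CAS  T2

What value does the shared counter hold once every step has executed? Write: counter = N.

counter = 5

   1) LOAD T3:  M=2  r_T3=2
   2) LOAD T1:  M=2  r_T1=2
   3) LOAD T0:  M=2  r_T0=2
   4) CAS  T3:  M=3  r_T3=2 ✓
   5) CAS  T0:  M=3  r_T0=2 ✗
   6) LOAD T2:  M=3  r_T2=3
   7) CAS  T1:  M=3  r_T1=2 ✗
   8) CAS  T2:  M=4  r_T2=3 ✓
   9) LOAD T3:  M=4  r_T3=4
  10) LOAD T2:  M=4  r_T2=4
  11) CAS  T3:  M=5  r_T3=4 ✓
  12) CAS  T2:  M=5  r_T2=4 ✗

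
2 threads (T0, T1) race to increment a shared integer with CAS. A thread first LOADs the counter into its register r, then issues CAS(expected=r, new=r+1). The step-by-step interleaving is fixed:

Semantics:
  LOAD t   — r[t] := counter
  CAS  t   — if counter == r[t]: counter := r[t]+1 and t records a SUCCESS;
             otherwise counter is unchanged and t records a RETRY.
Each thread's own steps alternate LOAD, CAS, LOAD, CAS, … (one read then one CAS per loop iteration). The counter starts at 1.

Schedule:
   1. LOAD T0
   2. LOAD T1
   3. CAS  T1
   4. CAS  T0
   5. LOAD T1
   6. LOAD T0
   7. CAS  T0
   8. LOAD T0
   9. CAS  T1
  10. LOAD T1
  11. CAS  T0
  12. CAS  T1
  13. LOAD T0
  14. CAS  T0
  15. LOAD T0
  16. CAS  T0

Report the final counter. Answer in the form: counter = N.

T0 LOAD — after: cnt=1, r=1 — load
T1 LOAD — after: cnt=1, r=1 — load
T1 CAS — after: cnt=2, r=1 — ok
T0 CAS — after: cnt=2, r=1 — retry
T1 LOAD — after: cnt=2, r=2 — load
T0 LOAD — after: cnt=2, r=2 — load
T0 CAS — after: cnt=3, r=2 — ok
T0 LOAD — after: cnt=3, r=3 — load
T1 CAS — after: cnt=3, r=2 — retry
T1 LOAD — after: cnt=3, r=3 — load
T0 CAS — after: cnt=4, r=3 — ok
T1 CAS — after: cnt=4, r=3 — retry
T0 LOAD — after: cnt=4, r=4 — load
T0 CAS — after: cnt=5, r=4 — ok
T0 LOAD — after: cnt=5, r=5 — load
T0 CAS — after: cnt=6, r=5 — ok

counter = 6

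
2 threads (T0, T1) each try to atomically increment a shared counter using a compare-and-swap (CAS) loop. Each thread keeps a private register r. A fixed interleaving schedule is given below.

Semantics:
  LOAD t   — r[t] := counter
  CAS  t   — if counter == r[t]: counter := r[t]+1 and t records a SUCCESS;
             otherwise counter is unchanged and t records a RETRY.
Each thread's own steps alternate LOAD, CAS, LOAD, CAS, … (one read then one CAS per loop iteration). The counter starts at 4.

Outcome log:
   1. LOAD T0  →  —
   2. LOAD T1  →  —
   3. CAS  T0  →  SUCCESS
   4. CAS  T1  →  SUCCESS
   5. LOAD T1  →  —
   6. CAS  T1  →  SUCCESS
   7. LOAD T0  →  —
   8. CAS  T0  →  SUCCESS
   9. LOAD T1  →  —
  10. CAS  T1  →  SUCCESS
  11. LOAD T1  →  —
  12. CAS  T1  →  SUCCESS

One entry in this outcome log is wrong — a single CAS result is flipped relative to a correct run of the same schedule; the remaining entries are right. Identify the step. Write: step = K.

Correct run:
#1 T0 reads 4
#2 T1 reads 4
#3 T0 CAS(4→5) writes; counter now 5
#4 T1 CAS(4→5) fails; counter now 5
#5 T1 reads 5
#6 T1 CAS(5→6) writes; counter now 6
#7 T0 reads 6
#8 T0 CAS(6→7) writes; counter now 7
#9 T1 reads 7
#10 T1 CAS(7→8) writes; counter now 8
#11 T1 reads 8
#12 T1 CAS(8→9) writes; counter now 9
Log disagrees first at step 4.

step = 4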